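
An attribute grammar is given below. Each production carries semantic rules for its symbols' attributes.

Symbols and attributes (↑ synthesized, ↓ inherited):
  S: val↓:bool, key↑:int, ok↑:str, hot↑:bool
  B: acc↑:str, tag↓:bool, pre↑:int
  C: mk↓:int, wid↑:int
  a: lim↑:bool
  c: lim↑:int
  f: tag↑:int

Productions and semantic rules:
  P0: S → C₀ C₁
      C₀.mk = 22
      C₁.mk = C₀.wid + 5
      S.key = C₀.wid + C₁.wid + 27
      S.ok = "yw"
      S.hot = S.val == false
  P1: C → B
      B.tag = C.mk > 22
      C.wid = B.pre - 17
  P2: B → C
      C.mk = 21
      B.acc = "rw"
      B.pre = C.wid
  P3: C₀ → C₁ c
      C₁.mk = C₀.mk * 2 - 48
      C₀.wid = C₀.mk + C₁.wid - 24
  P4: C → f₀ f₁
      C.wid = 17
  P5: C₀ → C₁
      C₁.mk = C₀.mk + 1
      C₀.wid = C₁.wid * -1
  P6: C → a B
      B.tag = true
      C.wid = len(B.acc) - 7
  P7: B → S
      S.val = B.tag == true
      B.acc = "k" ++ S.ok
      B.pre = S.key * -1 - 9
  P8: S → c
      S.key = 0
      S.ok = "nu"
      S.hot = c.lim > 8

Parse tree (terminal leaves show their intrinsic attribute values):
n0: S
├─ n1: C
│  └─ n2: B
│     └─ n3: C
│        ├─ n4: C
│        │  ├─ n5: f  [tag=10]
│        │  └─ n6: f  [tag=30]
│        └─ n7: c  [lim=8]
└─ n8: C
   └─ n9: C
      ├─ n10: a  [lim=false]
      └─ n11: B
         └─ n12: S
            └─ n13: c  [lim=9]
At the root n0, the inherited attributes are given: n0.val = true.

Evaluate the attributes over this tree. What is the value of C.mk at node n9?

1. n0.val = true  [given at root]
2. n1.mk = 22  [22]
3. n2.tag = false  [C.mk > 22]
4. n3.mk = 21  [21]
5. n4.mk = -6  [C₀.mk * 2 - 48]
6. n5.tag = 10  [terminal]
7. n6.tag = 30  [terminal]
8. n4.wid = 17  [17]
9. n7.lim = 8  [terminal]
10. n3.wid = 14  [C₀.mk + C₁.wid - 24]
11. n2.acc = "rw"  ["rw"]
12. n2.pre = 14  [C.wid]
13. n1.wid = -3  [B.pre - 17]
14. n8.mk = 2  [C₀.wid + 5]
15. n9.mk = 3  [C₀.mk + 1]
16. n10.lim = false  [terminal]
17. n11.tag = true  [true]
18. n12.val = true  [B.tag == true]
19. n13.lim = 9  [terminal]
20. n12.key = 0  [0]
21. n12.ok = "nu"  ["nu"]
22. n12.hot = true  [c.lim > 8]
23. n11.acc = "knu"  ["k" ++ S.ok]
24. n11.pre = -9  [S.key * -1 - 9]
25. n9.wid = -4  [len(B.acc) - 7]
26. n8.wid = 4  [C₁.wid * -1]
27. n0.key = 28  [C₀.wid + C₁.wid + 27]
28. n0.ok = "yw"  ["yw"]
29. n0.hot = false  [S.val == false]

3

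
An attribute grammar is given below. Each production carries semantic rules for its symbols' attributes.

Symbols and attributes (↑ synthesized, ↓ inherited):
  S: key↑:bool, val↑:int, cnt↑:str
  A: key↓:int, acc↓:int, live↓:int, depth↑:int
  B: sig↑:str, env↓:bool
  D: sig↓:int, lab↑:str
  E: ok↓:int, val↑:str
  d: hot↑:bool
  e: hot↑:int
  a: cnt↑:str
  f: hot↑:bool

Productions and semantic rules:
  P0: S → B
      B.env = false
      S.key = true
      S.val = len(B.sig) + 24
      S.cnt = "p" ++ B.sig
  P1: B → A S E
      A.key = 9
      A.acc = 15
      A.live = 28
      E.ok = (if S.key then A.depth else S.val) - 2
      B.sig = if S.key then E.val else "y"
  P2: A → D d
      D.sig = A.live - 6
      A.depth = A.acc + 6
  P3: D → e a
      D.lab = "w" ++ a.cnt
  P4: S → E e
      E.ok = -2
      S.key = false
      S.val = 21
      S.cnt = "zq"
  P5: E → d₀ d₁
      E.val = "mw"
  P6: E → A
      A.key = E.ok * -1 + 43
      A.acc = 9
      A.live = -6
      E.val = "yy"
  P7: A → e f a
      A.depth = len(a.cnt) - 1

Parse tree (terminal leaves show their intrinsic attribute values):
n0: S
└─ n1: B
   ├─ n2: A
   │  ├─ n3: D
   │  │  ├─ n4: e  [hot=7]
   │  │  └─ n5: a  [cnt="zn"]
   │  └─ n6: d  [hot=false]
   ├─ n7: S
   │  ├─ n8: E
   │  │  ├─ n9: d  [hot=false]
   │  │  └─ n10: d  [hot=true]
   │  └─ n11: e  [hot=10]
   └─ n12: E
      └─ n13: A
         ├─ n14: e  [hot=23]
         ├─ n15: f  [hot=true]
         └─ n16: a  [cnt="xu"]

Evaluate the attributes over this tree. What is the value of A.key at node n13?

24

1. n1.env = false  [false]
2. n2.key = 9  [9]
3. n2.acc = 15  [15]
4. n2.live = 28  [28]
5. n3.sig = 22  [A.live - 6]
6. n4.hot = 7  [terminal]
7. n5.cnt = "zn"  [terminal]
8. n3.lab = "wzn"  ["w" ++ a.cnt]
9. n6.hot = false  [terminal]
10. n2.depth = 21  [A.acc + 6]
11. n8.ok = -2  [-2]
12. n9.hot = false  [terminal]
13. n10.hot = true  [terminal]
14. n8.val = "mw"  ["mw"]
15. n11.hot = 10  [terminal]
16. n7.key = false  [false]
17. n7.val = 21  [21]
18. n7.cnt = "zq"  ["zq"]
19. n12.ok = 19  [(if S.key then A.depth else S.val) - 2]
20. n13.key = 24  [E.ok * -1 + 43]
21. n13.acc = 9  [9]
22. n13.live = -6  [-6]
23. n14.hot = 23  [terminal]
24. n15.hot = true  [terminal]
25. n16.cnt = "xu"  [terminal]
26. n13.depth = 1  [len(a.cnt) - 1]
27. n12.val = "yy"  ["yy"]
28. n1.sig = "y"  [if S.key then E.val else "y"]
29. n0.key = true  [true]
30. n0.val = 25  [len(B.sig) + 24]
31. n0.cnt = "py"  ["p" ++ B.sig]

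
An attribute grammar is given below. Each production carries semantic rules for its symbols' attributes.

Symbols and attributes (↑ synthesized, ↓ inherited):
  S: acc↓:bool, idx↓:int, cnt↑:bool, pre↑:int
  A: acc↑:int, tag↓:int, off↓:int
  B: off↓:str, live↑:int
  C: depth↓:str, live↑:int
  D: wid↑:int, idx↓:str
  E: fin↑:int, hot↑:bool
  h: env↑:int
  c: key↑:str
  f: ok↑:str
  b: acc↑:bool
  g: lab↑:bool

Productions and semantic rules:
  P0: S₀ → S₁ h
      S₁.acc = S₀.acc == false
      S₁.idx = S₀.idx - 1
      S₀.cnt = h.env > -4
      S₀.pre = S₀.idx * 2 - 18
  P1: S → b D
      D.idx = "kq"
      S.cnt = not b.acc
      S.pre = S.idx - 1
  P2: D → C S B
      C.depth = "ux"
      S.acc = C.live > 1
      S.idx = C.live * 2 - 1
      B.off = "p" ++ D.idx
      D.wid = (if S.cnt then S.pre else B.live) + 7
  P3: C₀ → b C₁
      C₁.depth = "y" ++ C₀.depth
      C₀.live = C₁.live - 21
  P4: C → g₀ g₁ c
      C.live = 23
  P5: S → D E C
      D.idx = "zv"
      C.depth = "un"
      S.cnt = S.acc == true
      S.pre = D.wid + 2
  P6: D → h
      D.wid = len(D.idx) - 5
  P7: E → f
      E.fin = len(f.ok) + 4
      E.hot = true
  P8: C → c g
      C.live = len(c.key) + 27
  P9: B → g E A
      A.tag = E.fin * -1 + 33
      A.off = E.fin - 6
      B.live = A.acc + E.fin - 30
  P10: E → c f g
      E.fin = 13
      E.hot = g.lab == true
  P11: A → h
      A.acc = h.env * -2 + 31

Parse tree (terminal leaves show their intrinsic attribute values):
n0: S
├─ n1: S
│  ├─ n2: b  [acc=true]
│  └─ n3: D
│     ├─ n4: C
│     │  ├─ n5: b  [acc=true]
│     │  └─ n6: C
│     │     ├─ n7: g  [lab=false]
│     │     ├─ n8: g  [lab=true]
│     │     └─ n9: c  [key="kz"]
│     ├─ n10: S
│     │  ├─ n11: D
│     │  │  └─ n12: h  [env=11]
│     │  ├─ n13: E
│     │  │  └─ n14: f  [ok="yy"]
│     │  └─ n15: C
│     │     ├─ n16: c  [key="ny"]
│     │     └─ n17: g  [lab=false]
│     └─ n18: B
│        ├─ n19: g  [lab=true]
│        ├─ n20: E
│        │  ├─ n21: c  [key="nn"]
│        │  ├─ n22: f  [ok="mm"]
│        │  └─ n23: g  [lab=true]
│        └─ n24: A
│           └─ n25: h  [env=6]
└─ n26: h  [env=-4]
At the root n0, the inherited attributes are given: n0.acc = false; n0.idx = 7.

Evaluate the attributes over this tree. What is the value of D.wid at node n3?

6

1. n0.acc = false  [given at root]
2. n0.idx = 7  [given at root]
3. n1.acc = true  [S₀.acc == false]
4. n1.idx = 6  [S₀.idx - 1]
5. n2.acc = true  [terminal]
6. n3.idx = "kq"  ["kq"]
7. n4.depth = "ux"  ["ux"]
8. n5.acc = true  [terminal]
9. n6.depth = "yux"  ["y" ++ C₀.depth]
10. n7.lab = false  [terminal]
11. n8.lab = true  [terminal]
12. n9.key = "kz"  [terminal]
13. n6.live = 23  [23]
14. n4.live = 2  [C₁.live - 21]
15. n10.acc = true  [C.live > 1]
16. n10.idx = 3  [C.live * 2 - 1]
17. n11.idx = "zv"  ["zv"]
18. n12.env = 11  [terminal]
19. n11.wid = -3  [len(D.idx) - 5]
20. n14.ok = "yy"  [terminal]
21. n13.fin = 6  [len(f.ok) + 4]
22. n13.hot = true  [true]
23. n15.depth = "un"  ["un"]
24. n16.key = "ny"  [terminal]
25. n17.lab = false  [terminal]
26. n15.live = 29  [len(c.key) + 27]
27. n10.cnt = true  [S.acc == true]
28. n10.pre = -1  [D.wid + 2]
29. n18.off = "pkq"  ["p" ++ D.idx]
30. n19.lab = true  [terminal]
31. n21.key = "nn"  [terminal]
32. n22.ok = "mm"  [terminal]
33. n23.lab = true  [terminal]
34. n20.fin = 13  [13]
35. n20.hot = true  [g.lab == true]
36. n24.tag = 20  [E.fin * -1 + 33]
37. n24.off = 7  [E.fin - 6]
38. n25.env = 6  [terminal]
39. n24.acc = 19  [h.env * -2 + 31]
40. n18.live = 2  [A.acc + E.fin - 30]
41. n3.wid = 6  [(if S.cnt then S.pre else B.live) + 7]
42. n1.cnt = false  [not b.acc]
43. n1.pre = 5  [S.idx - 1]
44. n26.env = -4  [terminal]
45. n0.cnt = false  [h.env > -4]
46. n0.pre = -4  [S₀.idx * 2 - 18]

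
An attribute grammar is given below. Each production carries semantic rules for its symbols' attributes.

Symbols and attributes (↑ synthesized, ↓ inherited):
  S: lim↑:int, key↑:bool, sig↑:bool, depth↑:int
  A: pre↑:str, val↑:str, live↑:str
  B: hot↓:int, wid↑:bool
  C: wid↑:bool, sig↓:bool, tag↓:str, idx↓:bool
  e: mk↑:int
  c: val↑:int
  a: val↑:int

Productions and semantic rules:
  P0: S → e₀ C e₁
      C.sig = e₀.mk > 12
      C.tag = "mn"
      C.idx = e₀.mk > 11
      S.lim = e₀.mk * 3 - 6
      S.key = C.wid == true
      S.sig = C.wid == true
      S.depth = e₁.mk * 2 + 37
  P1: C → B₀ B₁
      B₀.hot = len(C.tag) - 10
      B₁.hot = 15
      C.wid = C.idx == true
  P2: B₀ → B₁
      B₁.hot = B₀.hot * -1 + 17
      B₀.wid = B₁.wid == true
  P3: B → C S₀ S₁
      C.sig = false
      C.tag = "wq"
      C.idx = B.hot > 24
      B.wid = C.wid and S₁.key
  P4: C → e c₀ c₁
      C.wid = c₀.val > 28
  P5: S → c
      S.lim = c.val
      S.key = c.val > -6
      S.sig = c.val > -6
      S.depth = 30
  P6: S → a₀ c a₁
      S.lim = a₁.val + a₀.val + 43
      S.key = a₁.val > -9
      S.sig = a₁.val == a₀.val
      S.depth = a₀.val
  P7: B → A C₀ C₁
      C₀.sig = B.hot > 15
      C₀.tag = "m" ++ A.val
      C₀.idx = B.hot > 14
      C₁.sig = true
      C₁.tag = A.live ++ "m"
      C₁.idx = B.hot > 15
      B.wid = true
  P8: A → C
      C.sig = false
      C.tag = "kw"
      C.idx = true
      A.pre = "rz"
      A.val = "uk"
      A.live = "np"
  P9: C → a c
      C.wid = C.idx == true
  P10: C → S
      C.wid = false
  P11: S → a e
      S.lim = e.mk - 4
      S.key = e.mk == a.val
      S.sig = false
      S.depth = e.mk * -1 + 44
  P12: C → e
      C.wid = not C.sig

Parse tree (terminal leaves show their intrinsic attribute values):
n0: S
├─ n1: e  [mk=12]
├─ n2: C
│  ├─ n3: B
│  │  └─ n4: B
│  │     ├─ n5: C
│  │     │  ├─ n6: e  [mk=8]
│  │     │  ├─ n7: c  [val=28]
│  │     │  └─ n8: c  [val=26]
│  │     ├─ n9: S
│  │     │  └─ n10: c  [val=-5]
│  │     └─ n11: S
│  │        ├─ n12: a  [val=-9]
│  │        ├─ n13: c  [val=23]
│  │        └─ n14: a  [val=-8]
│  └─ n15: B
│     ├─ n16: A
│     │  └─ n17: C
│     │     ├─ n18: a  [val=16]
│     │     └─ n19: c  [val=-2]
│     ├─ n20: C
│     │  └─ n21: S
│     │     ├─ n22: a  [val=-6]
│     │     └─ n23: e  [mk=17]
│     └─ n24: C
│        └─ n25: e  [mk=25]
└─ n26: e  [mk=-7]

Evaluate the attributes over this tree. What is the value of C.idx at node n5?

1. n1.mk = 12  [terminal]
2. n2.sig = false  [e₀.mk > 12]
3. n2.tag = "mn"  ["mn"]
4. n2.idx = true  [e₀.mk > 11]
5. n3.hot = -8  [len(C.tag) - 10]
6. n4.hot = 25  [B₀.hot * -1 + 17]
7. n5.sig = false  [false]
8. n5.tag = "wq"  ["wq"]
9. n5.idx = true  [B.hot > 24]
10. n6.mk = 8  [terminal]
11. n7.val = 28  [terminal]
12. n8.val = 26  [terminal]
13. n5.wid = false  [c₀.val > 28]
14. n10.val = -5  [terminal]
15. n9.lim = -5  [c.val]
16. n9.key = true  [c.val > -6]
17. n9.sig = true  [c.val > -6]
18. n9.depth = 30  [30]
19. n12.val = -9  [terminal]
20. n13.val = 23  [terminal]
21. n14.val = -8  [terminal]
22. n11.lim = 26  [a₁.val + a₀.val + 43]
23. n11.key = true  [a₁.val > -9]
24. n11.sig = false  [a₁.val == a₀.val]
25. n11.depth = -9  [a₀.val]
26. n4.wid = false  [C.wid and S₁.key]
27. n3.wid = false  [B₁.wid == true]
28. n15.hot = 15  [15]
29. n17.sig = false  [false]
30. n17.tag = "kw"  ["kw"]
31. n17.idx = true  [true]
32. n18.val = 16  [terminal]
33. n19.val = -2  [terminal]
34. n17.wid = true  [C.idx == true]
35. n16.pre = "rz"  ["rz"]
36. n16.val = "uk"  ["uk"]
37. n16.live = "np"  ["np"]
38. n20.sig = false  [B.hot > 15]
39. n20.tag = "muk"  ["m" ++ A.val]
40. n20.idx = true  [B.hot > 14]
41. n22.val = -6  [terminal]
42. n23.mk = 17  [terminal]
43. n21.lim = 13  [e.mk - 4]
44. n21.key = false  [e.mk == a.val]
45. n21.sig = false  [false]
46. n21.depth = 27  [e.mk * -1 + 44]
47. n20.wid = false  [false]
48. n24.sig = true  [true]
49. n24.tag = "npm"  [A.live ++ "m"]
50. n24.idx = false  [B.hot > 15]
51. n25.mk = 25  [terminal]
52. n24.wid = false  [not C.sig]
53. n15.wid = true  [true]
54. n2.wid = true  [C.idx == true]
55. n26.mk = -7  [terminal]
56. n0.lim = 30  [e₀.mk * 3 - 6]
57. n0.key = true  [C.wid == true]
58. n0.sig = true  [C.wid == true]
59. n0.depth = 23  [e₁.mk * 2 + 37]

true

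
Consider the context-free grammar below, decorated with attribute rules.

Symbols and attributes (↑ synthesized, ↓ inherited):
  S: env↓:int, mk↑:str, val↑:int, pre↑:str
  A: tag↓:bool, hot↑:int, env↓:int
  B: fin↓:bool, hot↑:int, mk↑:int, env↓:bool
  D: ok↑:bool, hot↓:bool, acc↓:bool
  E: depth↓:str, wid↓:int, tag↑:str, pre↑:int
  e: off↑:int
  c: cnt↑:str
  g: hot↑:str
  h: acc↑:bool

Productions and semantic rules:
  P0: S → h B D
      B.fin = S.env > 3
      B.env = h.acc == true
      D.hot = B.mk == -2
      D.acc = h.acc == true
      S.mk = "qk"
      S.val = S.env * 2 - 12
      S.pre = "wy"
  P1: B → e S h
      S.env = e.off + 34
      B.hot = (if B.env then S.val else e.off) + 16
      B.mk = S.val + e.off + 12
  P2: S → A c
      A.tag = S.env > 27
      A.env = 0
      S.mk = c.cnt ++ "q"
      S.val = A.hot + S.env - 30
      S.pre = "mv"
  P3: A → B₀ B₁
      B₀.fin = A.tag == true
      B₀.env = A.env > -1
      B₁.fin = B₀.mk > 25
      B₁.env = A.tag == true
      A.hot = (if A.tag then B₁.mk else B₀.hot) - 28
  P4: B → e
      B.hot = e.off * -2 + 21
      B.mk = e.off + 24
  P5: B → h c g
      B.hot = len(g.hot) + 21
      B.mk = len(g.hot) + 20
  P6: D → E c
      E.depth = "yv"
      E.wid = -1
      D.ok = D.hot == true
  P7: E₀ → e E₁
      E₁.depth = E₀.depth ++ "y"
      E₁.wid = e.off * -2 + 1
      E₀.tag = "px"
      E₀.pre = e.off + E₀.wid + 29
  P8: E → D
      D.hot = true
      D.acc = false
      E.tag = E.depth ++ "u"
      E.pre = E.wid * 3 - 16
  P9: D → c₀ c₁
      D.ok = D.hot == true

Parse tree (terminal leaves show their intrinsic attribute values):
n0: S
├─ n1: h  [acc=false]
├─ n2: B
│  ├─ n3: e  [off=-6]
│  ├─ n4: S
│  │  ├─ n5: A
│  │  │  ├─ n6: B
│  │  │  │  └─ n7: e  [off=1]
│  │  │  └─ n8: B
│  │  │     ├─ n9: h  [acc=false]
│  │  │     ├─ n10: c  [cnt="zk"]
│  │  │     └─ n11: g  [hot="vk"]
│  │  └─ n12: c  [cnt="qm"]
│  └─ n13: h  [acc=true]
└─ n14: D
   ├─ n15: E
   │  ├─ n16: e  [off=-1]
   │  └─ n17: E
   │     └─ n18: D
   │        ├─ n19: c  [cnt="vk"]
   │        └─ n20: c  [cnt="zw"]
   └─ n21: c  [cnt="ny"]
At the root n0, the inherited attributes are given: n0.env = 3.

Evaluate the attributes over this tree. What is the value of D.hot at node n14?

true

1. n0.env = 3  [given at root]
2. n1.acc = false  [terminal]
3. n2.fin = false  [S.env > 3]
4. n2.env = false  [h.acc == true]
5. n3.off = -6  [terminal]
6. n4.env = 28  [e.off + 34]
7. n5.tag = true  [S.env > 27]
8. n5.env = 0  [0]
9. n6.fin = true  [A.tag == true]
10. n6.env = true  [A.env > -1]
11. n7.off = 1  [terminal]
12. n6.hot = 19  [e.off * -2 + 21]
13. n6.mk = 25  [e.off + 24]
14. n8.fin = false  [B₀.mk > 25]
15. n8.env = true  [A.tag == true]
16. n9.acc = false  [terminal]
17. n10.cnt = "zk"  [terminal]
18. n11.hot = "vk"  [terminal]
19. n8.hot = 23  [len(g.hot) + 21]
20. n8.mk = 22  [len(g.hot) + 20]
21. n5.hot = -6  [(if A.tag then B₁.mk else B₀.hot) - 28]
22. n12.cnt = "qm"  [terminal]
23. n4.mk = "qmq"  [c.cnt ++ "q"]
24. n4.val = -8  [A.hot + S.env - 30]
25. n4.pre = "mv"  ["mv"]
26. n13.acc = true  [terminal]
27. n2.hot = 10  [(if B.env then S.val else e.off) + 16]
28. n2.mk = -2  [S.val + e.off + 12]
29. n14.hot = true  [B.mk == -2]
30. n14.acc = false  [h.acc == true]
31. n15.depth = "yv"  ["yv"]
32. n15.wid = -1  [-1]
33. n16.off = -1  [terminal]
34. n17.depth = "yvy"  [E₀.depth ++ "y"]
35. n17.wid = 3  [e.off * -2 + 1]
36. n18.hot = true  [true]
37. n18.acc = false  [false]
38. n19.cnt = "vk"  [terminal]
39. n20.cnt = "zw"  [terminal]
40. n18.ok = true  [D.hot == true]
41. n17.tag = "yvyu"  [E.depth ++ "u"]
42. n17.pre = -7  [E.wid * 3 - 16]
43. n15.tag = "px"  ["px"]
44. n15.pre = 27  [e.off + E₀.wid + 29]
45. n21.cnt = "ny"  [terminal]
46. n14.ok = true  [D.hot == true]
47. n0.mk = "qk"  ["qk"]
48. n0.val = -6  [S.env * 2 - 12]
49. n0.pre = "wy"  ["wy"]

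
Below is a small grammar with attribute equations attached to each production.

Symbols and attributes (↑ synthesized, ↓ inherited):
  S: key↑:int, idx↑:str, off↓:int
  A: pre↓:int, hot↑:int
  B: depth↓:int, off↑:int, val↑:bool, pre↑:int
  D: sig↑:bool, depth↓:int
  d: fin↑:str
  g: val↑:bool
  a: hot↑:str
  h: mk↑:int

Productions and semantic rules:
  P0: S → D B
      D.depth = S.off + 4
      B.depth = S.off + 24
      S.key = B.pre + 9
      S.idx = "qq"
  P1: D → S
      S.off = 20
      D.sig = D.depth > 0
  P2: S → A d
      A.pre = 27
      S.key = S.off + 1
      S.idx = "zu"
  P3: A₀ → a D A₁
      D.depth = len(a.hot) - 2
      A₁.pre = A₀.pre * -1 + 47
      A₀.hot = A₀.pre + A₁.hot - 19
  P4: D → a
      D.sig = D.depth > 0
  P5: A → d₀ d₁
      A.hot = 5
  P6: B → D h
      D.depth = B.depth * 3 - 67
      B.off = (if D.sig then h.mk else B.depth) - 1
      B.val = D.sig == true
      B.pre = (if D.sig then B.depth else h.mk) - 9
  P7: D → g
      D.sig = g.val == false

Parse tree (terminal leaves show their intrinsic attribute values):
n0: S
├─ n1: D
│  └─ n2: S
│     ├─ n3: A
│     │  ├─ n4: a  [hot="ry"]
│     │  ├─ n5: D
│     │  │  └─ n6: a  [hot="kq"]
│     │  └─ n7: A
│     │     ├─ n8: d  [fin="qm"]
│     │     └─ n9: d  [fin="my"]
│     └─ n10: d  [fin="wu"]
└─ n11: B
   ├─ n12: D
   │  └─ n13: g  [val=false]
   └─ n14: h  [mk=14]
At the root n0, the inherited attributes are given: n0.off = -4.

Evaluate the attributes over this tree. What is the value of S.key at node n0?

1. n0.off = -4  [given at root]
2. n1.depth = 0  [S.off + 4]
3. n2.off = 20  [20]
4. n3.pre = 27  [27]
5. n4.hot = "ry"  [terminal]
6. n5.depth = 0  [len(a.hot) - 2]
7. n6.hot = "kq"  [terminal]
8. n5.sig = false  [D.depth > 0]
9. n7.pre = 20  [A₀.pre * -1 + 47]
10. n8.fin = "qm"  [terminal]
11. n9.fin = "my"  [terminal]
12. n7.hot = 5  [5]
13. n3.hot = 13  [A₀.pre + A₁.hot - 19]
14. n10.fin = "wu"  [terminal]
15. n2.key = 21  [S.off + 1]
16. n2.idx = "zu"  ["zu"]
17. n1.sig = false  [D.depth > 0]
18. n11.depth = 20  [S.off + 24]
19. n12.depth = -7  [B.depth * 3 - 67]
20. n13.val = false  [terminal]
21. n12.sig = true  [g.val == false]
22. n14.mk = 14  [terminal]
23. n11.off = 13  [(if D.sig then h.mk else B.depth) - 1]
24. n11.val = true  [D.sig == true]
25. n11.pre = 11  [(if D.sig then B.depth else h.mk) - 9]
26. n0.key = 20  [B.pre + 9]
27. n0.idx = "qq"  ["qq"]

20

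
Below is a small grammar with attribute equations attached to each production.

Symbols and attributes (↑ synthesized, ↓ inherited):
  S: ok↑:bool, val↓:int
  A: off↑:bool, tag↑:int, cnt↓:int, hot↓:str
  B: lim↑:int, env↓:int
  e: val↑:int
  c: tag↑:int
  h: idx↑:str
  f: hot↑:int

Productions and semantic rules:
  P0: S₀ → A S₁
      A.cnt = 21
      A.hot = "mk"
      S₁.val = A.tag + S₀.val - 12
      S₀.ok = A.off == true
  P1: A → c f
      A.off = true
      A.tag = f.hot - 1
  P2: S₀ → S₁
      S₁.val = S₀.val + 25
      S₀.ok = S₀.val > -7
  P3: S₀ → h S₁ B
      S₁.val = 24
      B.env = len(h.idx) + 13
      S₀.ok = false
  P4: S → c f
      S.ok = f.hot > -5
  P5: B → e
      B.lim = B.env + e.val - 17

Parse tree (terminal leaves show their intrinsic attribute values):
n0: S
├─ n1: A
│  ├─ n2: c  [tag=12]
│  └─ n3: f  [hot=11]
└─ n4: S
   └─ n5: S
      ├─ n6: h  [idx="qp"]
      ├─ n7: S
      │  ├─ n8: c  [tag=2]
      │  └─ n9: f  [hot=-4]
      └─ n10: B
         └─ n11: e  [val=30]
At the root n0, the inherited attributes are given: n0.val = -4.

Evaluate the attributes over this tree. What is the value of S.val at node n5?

19

1. n0.val = -4  [given at root]
2. n1.cnt = 21  [21]
3. n1.hot = "mk"  ["mk"]
4. n2.tag = 12  [terminal]
5. n3.hot = 11  [terminal]
6. n1.off = true  [true]
7. n1.tag = 10  [f.hot - 1]
8. n4.val = -6  [A.tag + S₀.val - 12]
9. n5.val = 19  [S₀.val + 25]
10. n6.idx = "qp"  [terminal]
11. n7.val = 24  [24]
12. n8.tag = 2  [terminal]
13. n9.hot = -4  [terminal]
14. n7.ok = true  [f.hot > -5]
15. n10.env = 15  [len(h.idx) + 13]
16. n11.val = 30  [terminal]
17. n10.lim = 28  [B.env + e.val - 17]
18. n5.ok = false  [false]
19. n4.ok = true  [S₀.val > -7]
20. n0.ok = true  [A.off == true]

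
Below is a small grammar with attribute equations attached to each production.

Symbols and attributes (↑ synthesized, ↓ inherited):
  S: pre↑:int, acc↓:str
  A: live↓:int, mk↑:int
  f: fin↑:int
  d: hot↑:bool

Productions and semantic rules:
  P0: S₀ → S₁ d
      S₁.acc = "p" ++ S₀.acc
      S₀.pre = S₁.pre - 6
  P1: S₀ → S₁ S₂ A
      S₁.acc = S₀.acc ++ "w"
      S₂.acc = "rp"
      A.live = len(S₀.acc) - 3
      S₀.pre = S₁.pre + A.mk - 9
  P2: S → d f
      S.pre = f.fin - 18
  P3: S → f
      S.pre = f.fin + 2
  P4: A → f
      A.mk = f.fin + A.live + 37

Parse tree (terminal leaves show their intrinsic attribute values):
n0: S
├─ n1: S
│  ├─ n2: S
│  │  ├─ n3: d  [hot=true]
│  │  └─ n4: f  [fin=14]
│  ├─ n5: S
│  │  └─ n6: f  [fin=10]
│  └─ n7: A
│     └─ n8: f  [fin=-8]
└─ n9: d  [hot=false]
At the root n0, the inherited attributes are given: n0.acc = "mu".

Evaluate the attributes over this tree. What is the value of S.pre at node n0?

10

1. n0.acc = "mu"  [given at root]
2. n1.acc = "pmu"  ["p" ++ S₀.acc]
3. n2.acc = "pmuw"  [S₀.acc ++ "w"]
4. n3.hot = true  [terminal]
5. n4.fin = 14  [terminal]
6. n2.pre = -4  [f.fin - 18]
7. n5.acc = "rp"  ["rp"]
8. n6.fin = 10  [terminal]
9. n5.pre = 12  [f.fin + 2]
10. n7.live = 0  [len(S₀.acc) - 3]
11. n8.fin = -8  [terminal]
12. n7.mk = 29  [f.fin + A.live + 37]
13. n1.pre = 16  [S₁.pre + A.mk - 9]
14. n9.hot = false  [terminal]
15. n0.pre = 10  [S₁.pre - 6]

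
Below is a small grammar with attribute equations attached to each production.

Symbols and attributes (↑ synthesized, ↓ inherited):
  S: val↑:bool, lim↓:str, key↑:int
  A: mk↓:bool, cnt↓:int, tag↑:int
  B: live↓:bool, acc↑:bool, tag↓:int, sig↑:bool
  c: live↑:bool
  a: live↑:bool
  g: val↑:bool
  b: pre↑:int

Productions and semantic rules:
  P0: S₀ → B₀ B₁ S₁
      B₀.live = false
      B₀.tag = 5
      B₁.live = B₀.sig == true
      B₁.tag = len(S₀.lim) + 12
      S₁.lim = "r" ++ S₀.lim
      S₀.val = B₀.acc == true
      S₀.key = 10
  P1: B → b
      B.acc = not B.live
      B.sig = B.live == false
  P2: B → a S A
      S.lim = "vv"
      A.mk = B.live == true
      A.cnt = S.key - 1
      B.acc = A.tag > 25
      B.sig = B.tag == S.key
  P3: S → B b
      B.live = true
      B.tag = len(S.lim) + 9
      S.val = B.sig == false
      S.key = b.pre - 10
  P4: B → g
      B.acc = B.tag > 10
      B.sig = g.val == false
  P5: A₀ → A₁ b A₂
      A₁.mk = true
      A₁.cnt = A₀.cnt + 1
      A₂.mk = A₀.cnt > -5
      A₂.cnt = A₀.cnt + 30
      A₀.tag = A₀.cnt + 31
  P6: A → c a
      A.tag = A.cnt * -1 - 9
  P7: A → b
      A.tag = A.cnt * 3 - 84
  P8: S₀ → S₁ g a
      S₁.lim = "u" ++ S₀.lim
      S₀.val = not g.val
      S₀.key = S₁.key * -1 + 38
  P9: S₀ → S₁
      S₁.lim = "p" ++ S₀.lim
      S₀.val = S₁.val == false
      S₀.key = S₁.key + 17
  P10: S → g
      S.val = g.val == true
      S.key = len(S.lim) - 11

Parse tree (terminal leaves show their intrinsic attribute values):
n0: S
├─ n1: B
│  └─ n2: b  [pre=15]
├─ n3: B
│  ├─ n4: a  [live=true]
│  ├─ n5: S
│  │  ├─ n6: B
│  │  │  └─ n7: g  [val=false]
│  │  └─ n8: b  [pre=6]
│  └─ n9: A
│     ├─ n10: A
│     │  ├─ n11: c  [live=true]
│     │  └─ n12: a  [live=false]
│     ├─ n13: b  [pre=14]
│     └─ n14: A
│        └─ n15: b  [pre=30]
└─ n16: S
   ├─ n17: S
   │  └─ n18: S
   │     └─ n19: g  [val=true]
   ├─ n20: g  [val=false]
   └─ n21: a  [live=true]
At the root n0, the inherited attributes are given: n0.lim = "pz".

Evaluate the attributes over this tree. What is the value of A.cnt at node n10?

1. n0.lim = "pz"  [given at root]
2. n1.live = false  [false]
3. n1.tag = 5  [5]
4. n2.pre = 15  [terminal]
5. n1.acc = true  [not B.live]
6. n1.sig = true  [B.live == false]
7. n3.live = true  [B₀.sig == true]
8. n3.tag = 14  [len(S₀.lim) + 12]
9. n4.live = true  [terminal]
10. n5.lim = "vv"  ["vv"]
11. n6.live = true  [true]
12. n6.tag = 11  [len(S.lim) + 9]
13. n7.val = false  [terminal]
14. n6.acc = true  [B.tag > 10]
15. n6.sig = true  [g.val == false]
16. n8.pre = 6  [terminal]
17. n5.val = false  [B.sig == false]
18. n5.key = -4  [b.pre - 10]
19. n9.mk = true  [B.live == true]
20. n9.cnt = -5  [S.key - 1]
21. n10.mk = true  [true]
22. n10.cnt = -4  [A₀.cnt + 1]
23. n11.live = true  [terminal]
24. n12.live = false  [terminal]
25. n10.tag = -5  [A.cnt * -1 - 9]
26. n13.pre = 14  [terminal]
27. n14.mk = false  [A₀.cnt > -5]
28. n14.cnt = 25  [A₀.cnt + 30]
29. n15.pre = 30  [terminal]
30. n14.tag = -9  [A.cnt * 3 - 84]
31. n9.tag = 26  [A₀.cnt + 31]
32. n3.acc = true  [A.tag > 25]
33. n3.sig = false  [B.tag == S.key]
34. n16.lim = "rpz"  ["r" ++ S₀.lim]
35. n17.lim = "urpz"  ["u" ++ S₀.lim]
36. n18.lim = "purpz"  ["p" ++ S₀.lim]
37. n19.val = true  [terminal]
38. n18.val = true  [g.val == true]
39. n18.key = -6  [len(S.lim) - 11]
40. n17.val = false  [S₁.val == false]
41. n17.key = 11  [S₁.key + 17]
42. n20.val = false  [terminal]
43. n21.live = true  [terminal]
44. n16.val = true  [not g.val]
45. n16.key = 27  [S₁.key * -1 + 38]
46. n0.val = true  [B₀.acc == true]
47. n0.key = 10  [10]

-4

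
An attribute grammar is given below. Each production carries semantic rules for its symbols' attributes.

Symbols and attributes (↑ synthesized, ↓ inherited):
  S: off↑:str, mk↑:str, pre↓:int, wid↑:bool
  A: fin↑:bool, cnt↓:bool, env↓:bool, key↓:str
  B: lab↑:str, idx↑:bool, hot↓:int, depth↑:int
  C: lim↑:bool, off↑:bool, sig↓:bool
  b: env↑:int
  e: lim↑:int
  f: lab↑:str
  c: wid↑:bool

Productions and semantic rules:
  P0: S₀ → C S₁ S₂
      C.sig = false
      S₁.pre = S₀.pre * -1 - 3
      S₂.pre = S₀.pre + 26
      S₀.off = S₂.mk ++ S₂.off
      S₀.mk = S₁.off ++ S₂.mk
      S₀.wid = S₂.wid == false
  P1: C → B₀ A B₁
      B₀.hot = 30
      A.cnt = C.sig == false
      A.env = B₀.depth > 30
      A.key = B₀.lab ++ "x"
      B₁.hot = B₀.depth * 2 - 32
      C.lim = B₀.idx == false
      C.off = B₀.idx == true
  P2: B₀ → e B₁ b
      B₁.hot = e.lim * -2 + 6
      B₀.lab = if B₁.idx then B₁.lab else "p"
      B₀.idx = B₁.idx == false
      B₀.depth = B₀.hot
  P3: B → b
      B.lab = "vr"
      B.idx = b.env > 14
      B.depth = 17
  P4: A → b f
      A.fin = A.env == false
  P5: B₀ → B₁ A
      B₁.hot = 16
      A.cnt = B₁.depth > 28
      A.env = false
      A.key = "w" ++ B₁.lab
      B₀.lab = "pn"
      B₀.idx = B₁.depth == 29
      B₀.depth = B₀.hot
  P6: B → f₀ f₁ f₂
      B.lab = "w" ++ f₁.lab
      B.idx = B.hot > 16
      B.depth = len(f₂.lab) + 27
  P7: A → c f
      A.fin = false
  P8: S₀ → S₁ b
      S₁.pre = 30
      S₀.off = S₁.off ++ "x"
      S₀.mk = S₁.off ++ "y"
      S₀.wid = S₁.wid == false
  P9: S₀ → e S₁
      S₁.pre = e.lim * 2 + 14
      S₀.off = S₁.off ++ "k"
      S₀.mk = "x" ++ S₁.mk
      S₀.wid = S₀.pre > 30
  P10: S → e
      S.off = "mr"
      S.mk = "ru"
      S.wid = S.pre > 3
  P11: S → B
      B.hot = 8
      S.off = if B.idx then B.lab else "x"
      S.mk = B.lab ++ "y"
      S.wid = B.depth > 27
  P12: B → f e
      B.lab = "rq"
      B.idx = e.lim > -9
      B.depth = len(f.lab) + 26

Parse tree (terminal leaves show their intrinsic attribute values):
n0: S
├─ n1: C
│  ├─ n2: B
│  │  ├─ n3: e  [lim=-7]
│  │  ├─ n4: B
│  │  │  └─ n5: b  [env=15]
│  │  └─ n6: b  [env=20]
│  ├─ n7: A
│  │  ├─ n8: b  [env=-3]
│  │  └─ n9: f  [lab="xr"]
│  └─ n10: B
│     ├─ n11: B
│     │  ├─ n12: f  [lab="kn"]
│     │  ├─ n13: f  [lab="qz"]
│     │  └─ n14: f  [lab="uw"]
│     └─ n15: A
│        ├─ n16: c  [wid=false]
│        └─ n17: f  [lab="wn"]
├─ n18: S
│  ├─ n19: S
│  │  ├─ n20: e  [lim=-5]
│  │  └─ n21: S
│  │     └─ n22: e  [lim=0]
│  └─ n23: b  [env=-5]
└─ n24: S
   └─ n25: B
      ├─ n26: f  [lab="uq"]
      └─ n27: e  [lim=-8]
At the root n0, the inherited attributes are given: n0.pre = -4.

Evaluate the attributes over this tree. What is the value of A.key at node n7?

"vrx"

1. n0.pre = -4  [given at root]
2. n1.sig = false  [false]
3. n2.hot = 30  [30]
4. n3.lim = -7  [terminal]
5. n4.hot = 20  [e.lim * -2 + 6]
6. n5.env = 15  [terminal]
7. n4.lab = "vr"  ["vr"]
8. n4.idx = true  [b.env > 14]
9. n4.depth = 17  [17]
10. n6.env = 20  [terminal]
11. n2.lab = "vr"  [if B₁.idx then B₁.lab else "p"]
12. n2.idx = false  [B₁.idx == false]
13. n2.depth = 30  [B₀.hot]
14. n7.cnt = true  [C.sig == false]
15. n7.env = false  [B₀.depth > 30]
16. n7.key = "vrx"  [B₀.lab ++ "x"]
17. n8.env = -3  [terminal]
18. n9.lab = "xr"  [terminal]
19. n7.fin = true  [A.env == false]
20. n10.hot = 28  [B₀.depth * 2 - 32]
21. n11.hot = 16  [16]
22. n12.lab = "kn"  [terminal]
23. n13.lab = "qz"  [terminal]
24. n14.lab = "uw"  [terminal]
25. n11.lab = "wqz"  ["w" ++ f₁.lab]
26. n11.idx = false  [B.hot > 16]
27. n11.depth = 29  [len(f₂.lab) + 27]
28. n15.cnt = true  [B₁.depth > 28]
29. n15.env = false  [false]
30. n15.key = "wwqz"  ["w" ++ B₁.lab]
31. n16.wid = false  [terminal]
32. n17.lab = "wn"  [terminal]
33. n15.fin = false  [false]
34. n10.lab = "pn"  ["pn"]
35. n10.idx = true  [B₁.depth == 29]
36. n10.depth = 28  [B₀.hot]
37. n1.lim = true  [B₀.idx == false]
38. n1.off = false  [B₀.idx == true]
39. n18.pre = 1  [S₀.pre * -1 - 3]
40. n19.pre = 30  [30]
41. n20.lim = -5  [terminal]
42. n21.pre = 4  [e.lim * 2 + 14]
43. n22.lim = 0  [terminal]
44. n21.off = "mr"  ["mr"]
45. n21.mk = "ru"  ["ru"]
46. n21.wid = true  [S.pre > 3]
47. n19.off = "mrk"  [S₁.off ++ "k"]
48. n19.mk = "xru"  ["x" ++ S₁.mk]
49. n19.wid = false  [S₀.pre > 30]
50. n23.env = -5  [terminal]
51. n18.off = "mrkx"  [S₁.off ++ "x"]
52. n18.mk = "mrky"  [S₁.off ++ "y"]
53. n18.wid = true  [S₁.wid == false]
54. n24.pre = 22  [S₀.pre + 26]
55. n25.hot = 8  [8]
56. n26.lab = "uq"  [terminal]
57. n27.lim = -8  [terminal]
58. n25.lab = "rq"  ["rq"]
59. n25.idx = true  [e.lim > -9]
60. n25.depth = 28  [len(f.lab) + 26]
61. n24.off = "rq"  [if B.idx then B.lab else "x"]
62. n24.mk = "rqy"  [B.lab ++ "y"]
63. n24.wid = true  [B.depth > 27]
64. n0.off = "rqyrq"  [S₂.mk ++ S₂.off]
65. n0.mk = "mrkxrqy"  [S₁.off ++ S₂.mk]
66. n0.wid = false  [S₂.wid == false]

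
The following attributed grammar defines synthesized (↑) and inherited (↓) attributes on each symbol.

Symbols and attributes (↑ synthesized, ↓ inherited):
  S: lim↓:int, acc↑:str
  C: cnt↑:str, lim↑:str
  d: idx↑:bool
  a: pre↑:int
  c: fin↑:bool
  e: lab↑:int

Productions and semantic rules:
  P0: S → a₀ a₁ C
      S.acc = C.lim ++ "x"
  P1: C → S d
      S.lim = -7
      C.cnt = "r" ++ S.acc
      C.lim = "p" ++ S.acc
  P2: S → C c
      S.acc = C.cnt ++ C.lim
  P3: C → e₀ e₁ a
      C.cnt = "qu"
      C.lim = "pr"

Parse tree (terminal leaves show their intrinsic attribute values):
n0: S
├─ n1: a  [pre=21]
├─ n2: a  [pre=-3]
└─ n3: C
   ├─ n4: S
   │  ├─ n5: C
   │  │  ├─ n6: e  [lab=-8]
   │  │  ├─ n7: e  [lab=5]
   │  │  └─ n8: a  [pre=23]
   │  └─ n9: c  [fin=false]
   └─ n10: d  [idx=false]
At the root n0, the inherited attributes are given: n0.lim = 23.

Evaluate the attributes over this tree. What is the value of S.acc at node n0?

"pquprx"

1. n0.lim = 23  [given at root]
2. n1.pre = 21  [terminal]
3. n2.pre = -3  [terminal]
4. n4.lim = -7  [-7]
5. n6.lab = -8  [terminal]
6. n7.lab = 5  [terminal]
7. n8.pre = 23  [terminal]
8. n5.cnt = "qu"  ["qu"]
9. n5.lim = "pr"  ["pr"]
10. n9.fin = false  [terminal]
11. n4.acc = "qupr"  [C.cnt ++ C.lim]
12. n10.idx = false  [terminal]
13. n3.cnt = "rqupr"  ["r" ++ S.acc]
14. n3.lim = "pqupr"  ["p" ++ S.acc]
15. n0.acc = "pquprx"  [C.lim ++ "x"]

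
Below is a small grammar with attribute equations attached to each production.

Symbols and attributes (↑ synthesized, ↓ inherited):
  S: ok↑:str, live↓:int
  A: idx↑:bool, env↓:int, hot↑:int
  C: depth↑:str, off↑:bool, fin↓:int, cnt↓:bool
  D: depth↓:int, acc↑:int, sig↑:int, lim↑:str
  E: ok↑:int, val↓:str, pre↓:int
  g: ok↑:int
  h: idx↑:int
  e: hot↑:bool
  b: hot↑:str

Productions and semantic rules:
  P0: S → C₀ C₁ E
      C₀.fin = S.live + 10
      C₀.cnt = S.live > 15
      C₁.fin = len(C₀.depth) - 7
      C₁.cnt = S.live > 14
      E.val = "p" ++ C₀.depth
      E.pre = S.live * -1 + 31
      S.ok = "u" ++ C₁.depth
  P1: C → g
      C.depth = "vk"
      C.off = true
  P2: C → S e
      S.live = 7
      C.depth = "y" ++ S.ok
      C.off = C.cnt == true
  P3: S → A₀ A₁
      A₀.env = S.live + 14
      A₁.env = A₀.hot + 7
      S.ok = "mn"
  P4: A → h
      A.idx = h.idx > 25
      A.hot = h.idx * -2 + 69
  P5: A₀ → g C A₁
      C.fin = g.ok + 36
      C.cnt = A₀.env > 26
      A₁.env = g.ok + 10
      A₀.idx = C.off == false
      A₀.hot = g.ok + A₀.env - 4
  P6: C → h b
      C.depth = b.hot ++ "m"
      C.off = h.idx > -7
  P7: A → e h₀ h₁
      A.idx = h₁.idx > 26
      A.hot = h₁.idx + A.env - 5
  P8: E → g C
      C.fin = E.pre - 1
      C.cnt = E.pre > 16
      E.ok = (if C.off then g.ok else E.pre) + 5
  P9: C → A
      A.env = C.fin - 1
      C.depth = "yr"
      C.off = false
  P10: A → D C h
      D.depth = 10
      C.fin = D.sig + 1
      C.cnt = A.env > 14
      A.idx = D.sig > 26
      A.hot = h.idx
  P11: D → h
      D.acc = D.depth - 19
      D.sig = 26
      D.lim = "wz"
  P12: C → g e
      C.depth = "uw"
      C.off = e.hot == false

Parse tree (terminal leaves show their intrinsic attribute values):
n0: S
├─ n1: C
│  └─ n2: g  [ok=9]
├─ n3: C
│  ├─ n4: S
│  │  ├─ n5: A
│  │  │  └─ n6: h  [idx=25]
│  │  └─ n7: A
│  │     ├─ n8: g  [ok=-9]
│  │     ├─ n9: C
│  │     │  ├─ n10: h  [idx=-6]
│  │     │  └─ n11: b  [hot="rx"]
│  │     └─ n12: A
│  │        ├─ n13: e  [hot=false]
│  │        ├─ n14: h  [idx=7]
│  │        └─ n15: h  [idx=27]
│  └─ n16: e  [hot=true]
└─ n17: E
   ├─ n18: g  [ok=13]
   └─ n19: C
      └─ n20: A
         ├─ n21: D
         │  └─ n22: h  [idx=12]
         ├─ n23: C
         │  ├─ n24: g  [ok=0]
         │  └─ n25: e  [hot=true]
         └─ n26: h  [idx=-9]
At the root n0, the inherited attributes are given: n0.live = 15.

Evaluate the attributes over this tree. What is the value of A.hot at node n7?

1. n0.live = 15  [given at root]
2. n1.fin = 25  [S.live + 10]
3. n1.cnt = false  [S.live > 15]
4. n2.ok = 9  [terminal]
5. n1.depth = "vk"  ["vk"]
6. n1.off = true  [true]
7. n3.fin = -5  [len(C₀.depth) - 7]
8. n3.cnt = true  [S.live > 14]
9. n4.live = 7  [7]
10. n5.env = 21  [S.live + 14]
11. n6.idx = 25  [terminal]
12. n5.idx = false  [h.idx > 25]
13. n5.hot = 19  [h.idx * -2 + 69]
14. n7.env = 26  [A₀.hot + 7]
15. n8.ok = -9  [terminal]
16. n9.fin = 27  [g.ok + 36]
17. n9.cnt = false  [A₀.env > 26]
18. n10.idx = -6  [terminal]
19. n11.hot = "rx"  [terminal]
20. n9.depth = "rxm"  [b.hot ++ "m"]
21. n9.off = true  [h.idx > -7]
22. n12.env = 1  [g.ok + 10]
23. n13.hot = false  [terminal]
24. n14.idx = 7  [terminal]
25. n15.idx = 27  [terminal]
26. n12.idx = true  [h₁.idx > 26]
27. n12.hot = 23  [h₁.idx + A.env - 5]
28. n7.idx = false  [C.off == false]
29. n7.hot = 13  [g.ok + A₀.env - 4]
30. n4.ok = "mn"  ["mn"]
31. n16.hot = true  [terminal]
32. n3.depth = "ymn"  ["y" ++ S.ok]
33. n3.off = true  [C.cnt == true]
34. n17.val = "pvk"  ["p" ++ C₀.depth]
35. n17.pre = 16  [S.live * -1 + 31]
36. n18.ok = 13  [terminal]
37. n19.fin = 15  [E.pre - 1]
38. n19.cnt = false  [E.pre > 16]
39. n20.env = 14  [C.fin - 1]
40. n21.depth = 10  [10]
41. n22.idx = 12  [terminal]
42. n21.acc = -9  [D.depth - 19]
43. n21.sig = 26  [26]
44. n21.lim = "wz"  ["wz"]
45. n23.fin = 27  [D.sig + 1]
46. n23.cnt = false  [A.env > 14]
47. n24.ok = 0  [terminal]
48. n25.hot = true  [terminal]
49. n23.depth = "uw"  ["uw"]
50. n23.off = false  [e.hot == false]
51. n26.idx = -9  [terminal]
52. n20.idx = false  [D.sig > 26]
53. n20.hot = -9  [h.idx]
54. n19.depth = "yr"  ["yr"]
55. n19.off = false  [false]
56. n17.ok = 21  [(if C.off then g.ok else E.pre) + 5]
57. n0.ok = "uymn"  ["u" ++ C₁.depth]

13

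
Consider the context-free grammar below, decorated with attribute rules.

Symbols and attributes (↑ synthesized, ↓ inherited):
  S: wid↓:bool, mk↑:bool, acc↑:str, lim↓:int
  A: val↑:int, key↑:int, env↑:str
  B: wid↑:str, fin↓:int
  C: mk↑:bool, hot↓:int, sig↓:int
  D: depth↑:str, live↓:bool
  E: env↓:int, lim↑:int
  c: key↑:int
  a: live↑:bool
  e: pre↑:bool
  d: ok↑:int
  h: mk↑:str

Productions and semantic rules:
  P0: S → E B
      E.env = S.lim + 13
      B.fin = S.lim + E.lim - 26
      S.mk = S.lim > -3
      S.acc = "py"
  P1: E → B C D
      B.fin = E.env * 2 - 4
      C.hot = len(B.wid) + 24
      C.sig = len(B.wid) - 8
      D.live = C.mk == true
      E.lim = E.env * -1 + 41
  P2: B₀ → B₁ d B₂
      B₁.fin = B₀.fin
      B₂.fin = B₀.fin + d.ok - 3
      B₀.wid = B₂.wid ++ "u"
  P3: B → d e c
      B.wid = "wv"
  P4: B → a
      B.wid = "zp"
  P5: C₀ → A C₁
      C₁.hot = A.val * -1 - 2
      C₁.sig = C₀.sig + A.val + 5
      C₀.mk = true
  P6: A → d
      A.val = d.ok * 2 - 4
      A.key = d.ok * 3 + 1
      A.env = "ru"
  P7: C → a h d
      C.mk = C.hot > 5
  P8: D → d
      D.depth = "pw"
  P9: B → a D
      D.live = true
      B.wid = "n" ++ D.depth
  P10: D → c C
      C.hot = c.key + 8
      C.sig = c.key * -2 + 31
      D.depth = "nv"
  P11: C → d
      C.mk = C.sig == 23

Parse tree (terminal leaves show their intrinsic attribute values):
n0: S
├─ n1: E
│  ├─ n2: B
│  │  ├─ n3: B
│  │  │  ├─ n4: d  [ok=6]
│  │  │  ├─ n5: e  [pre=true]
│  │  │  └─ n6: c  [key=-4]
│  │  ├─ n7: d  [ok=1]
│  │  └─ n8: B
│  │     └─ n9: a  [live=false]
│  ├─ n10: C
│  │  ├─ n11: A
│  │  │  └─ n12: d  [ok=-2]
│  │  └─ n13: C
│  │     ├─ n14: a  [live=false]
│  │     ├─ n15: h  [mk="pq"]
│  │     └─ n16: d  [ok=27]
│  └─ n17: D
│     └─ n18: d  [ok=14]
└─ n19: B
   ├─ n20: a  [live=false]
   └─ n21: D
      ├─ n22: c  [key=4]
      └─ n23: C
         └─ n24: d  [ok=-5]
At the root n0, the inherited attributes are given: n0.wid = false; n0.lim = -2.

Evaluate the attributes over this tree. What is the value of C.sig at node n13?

-8

1. n0.wid = false  [given at root]
2. n0.lim = -2  [given at root]
3. n1.env = 11  [S.lim + 13]
4. n2.fin = 18  [E.env * 2 - 4]
5. n3.fin = 18  [B₀.fin]
6. n4.ok = 6  [terminal]
7. n5.pre = true  [terminal]
8. n6.key = -4  [terminal]
9. n3.wid = "wv"  ["wv"]
10. n7.ok = 1  [terminal]
11. n8.fin = 16  [B₀.fin + d.ok - 3]
12. n9.live = false  [terminal]
13. n8.wid = "zp"  ["zp"]
14. n2.wid = "zpu"  [B₂.wid ++ "u"]
15. n10.hot = 27  [len(B.wid) + 24]
16. n10.sig = -5  [len(B.wid) - 8]
17. n12.ok = -2  [terminal]
18. n11.val = -8  [d.ok * 2 - 4]
19. n11.key = -5  [d.ok * 3 + 1]
20. n11.env = "ru"  ["ru"]
21. n13.hot = 6  [A.val * -1 - 2]
22. n13.sig = -8  [C₀.sig + A.val + 5]
23. n14.live = false  [terminal]
24. n15.mk = "pq"  [terminal]
25. n16.ok = 27  [terminal]
26. n13.mk = true  [C.hot > 5]
27. n10.mk = true  [true]
28. n17.live = true  [C.mk == true]
29. n18.ok = 14  [terminal]
30. n17.depth = "pw"  ["pw"]
31. n1.lim = 30  [E.env * -1 + 41]
32. n19.fin = 2  [S.lim + E.lim - 26]
33. n20.live = false  [terminal]
34. n21.live = true  [true]
35. n22.key = 4  [terminal]
36. n23.hot = 12  [c.key + 8]
37. n23.sig = 23  [c.key * -2 + 31]
38. n24.ok = -5  [terminal]
39. n23.mk = true  [C.sig == 23]
40. n21.depth = "nv"  ["nv"]
41. n19.wid = "nnv"  ["n" ++ D.depth]
42. n0.mk = true  [S.lim > -3]
43. n0.acc = "py"  ["py"]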